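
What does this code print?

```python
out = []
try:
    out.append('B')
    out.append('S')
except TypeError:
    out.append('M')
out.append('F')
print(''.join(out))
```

Execution trace: 'B' (try body) → 'S' (try body, no exception) → 'F' (after the try/except). Output: BSF

Answer: BSF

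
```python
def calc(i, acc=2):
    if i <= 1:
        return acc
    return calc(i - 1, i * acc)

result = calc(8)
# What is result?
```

Accumulator trace (n, acc): (8, 2) -> (7, 16) -> (6, 112) -> (5, 672) -> (4, 3360) -> (3, 13440) -> (2, 40320) -> (1, 80640) -> return 80640

Answer: 80640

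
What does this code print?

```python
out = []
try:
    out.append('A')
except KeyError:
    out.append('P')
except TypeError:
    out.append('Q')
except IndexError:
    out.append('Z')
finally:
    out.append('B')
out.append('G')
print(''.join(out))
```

Execution trace: 'A' (try body, no exception) → 'B' (finally) → 'G' (after the try/except). Output: ABG

Answer: ABG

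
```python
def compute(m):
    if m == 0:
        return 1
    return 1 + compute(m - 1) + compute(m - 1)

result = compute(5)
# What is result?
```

compute(m) = 1 + 2·compute(m-1), compute(0)=1. Closed form: (1+1)·2^5 - 1 = 63.

Answer: 63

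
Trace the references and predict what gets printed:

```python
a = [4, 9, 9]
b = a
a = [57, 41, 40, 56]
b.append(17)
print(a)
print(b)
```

Key concept: rebinding vs mutation: a is rebound to a new list, b still points at the original.
Step by step:
`a = [4, 9, 9]` → a = [4, 9, 9]
`b = a` → b = [4, 9, 9] (same object as a)
`a = [57, 41, 40, 56]` → a = [57, 41, 40, 56]
`b.append(17)` → b = [4, 9, 9, 17]
`print(a)` → prints [57, 41, 40, 56]
`print(b)` → prints [4, 9, 9, 17]

Answer:
[57, 41, 40, 56]
[4, 9, 9, 17]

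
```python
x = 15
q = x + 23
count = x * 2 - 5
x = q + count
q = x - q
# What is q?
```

Trace:
`x = 15` → x = 15
`q = x + 23` → q = 38
`count = x * 2 - 5` → count = 25
`x = q + count` → x = 63
`q = x - q` → q = 25
So q = 25

Answer: 25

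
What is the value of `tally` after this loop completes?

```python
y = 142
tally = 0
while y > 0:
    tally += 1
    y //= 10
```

Count digits by repeated division by 10
`tally` takes the values: 0 → 1 → 2 → 3

Answer: 3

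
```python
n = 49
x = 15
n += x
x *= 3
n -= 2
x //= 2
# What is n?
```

Trace:
`n = 49` → n = 49
`x = 15` → x = 15
`n += x` → n = 64
`x *= 3` → x = 45
`n -= 2` → n = 62
`x //= 2` → x = 22
So n = 62

Answer: 62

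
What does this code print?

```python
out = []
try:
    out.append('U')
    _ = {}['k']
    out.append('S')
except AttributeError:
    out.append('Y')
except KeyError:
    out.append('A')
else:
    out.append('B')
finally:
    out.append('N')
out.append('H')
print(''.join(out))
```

Execution trace: 'U' (try body) → 'A' (except KeyError) → 'N' (finally) → 'H' (after the try/except). Output: UANH

Answer: UANH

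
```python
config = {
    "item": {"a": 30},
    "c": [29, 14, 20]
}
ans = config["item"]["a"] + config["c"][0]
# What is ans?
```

Trace:
`config = { ...` → config = {'item': {'a': 30}, 'c': [29, 14, 20]}
`ans = config["item"]["a"] + config["c"][0]` → ans = 59
So ans = 59

Answer: 59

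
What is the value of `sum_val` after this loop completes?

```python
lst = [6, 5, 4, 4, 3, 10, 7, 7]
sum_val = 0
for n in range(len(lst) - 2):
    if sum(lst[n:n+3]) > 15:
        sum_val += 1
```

Count windows with sum > 15
`sum_val` takes the values: 0 → 1 → 2 → 3

Answer: 3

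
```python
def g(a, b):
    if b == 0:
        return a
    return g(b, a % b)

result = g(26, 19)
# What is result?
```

g(26, 19) -> g(19, 7) -> g(7, 5) -> g(5, 2) -> g(2, 1) -> g(1, 0) -> 1

Answer: 1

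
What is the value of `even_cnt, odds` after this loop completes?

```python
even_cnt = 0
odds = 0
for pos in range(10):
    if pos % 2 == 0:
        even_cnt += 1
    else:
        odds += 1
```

Count evens and odds in range(10)
`even_cnt, odds` takes the values: (0, 0) → (1, 0) → (1, 1) → (2, 1) → (2, 2) → (3, 2) → (3, 3) → (4, 3) → (4, 4) → (5, 4) → (5, 5)

Answer: 5, 5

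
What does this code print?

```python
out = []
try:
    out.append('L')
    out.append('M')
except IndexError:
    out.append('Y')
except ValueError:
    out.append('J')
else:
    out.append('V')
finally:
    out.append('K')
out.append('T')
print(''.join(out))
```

Execution trace: 'L' (try body) → 'M' (try body, no exception) → 'V' (else) → 'K' (finally) → 'T' (after the try/except). Output: LMVKT

Answer: LMVKT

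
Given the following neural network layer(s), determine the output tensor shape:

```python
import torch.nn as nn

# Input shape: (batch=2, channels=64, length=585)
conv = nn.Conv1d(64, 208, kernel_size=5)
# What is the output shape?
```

Input: (2, 64, 585) -> Output: (2, 208, 581)

Answer: (2, 208, 581)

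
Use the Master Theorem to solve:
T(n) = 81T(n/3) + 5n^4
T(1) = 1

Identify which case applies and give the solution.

a=81, b=3, f(n)=5n^4. log_3(81) = 4. Since c=4 = 4, Case 2 applies: T(n) = Θ(n^log_b(a) · log n) = O(n^4 log n).

Answer: O(n^4 log n) - Case 2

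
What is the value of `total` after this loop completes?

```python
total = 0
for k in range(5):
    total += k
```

Sum of 0 to 4 = 10
`total` takes the values: 0 → 1 → 3 → 6 → 10

Answer: 10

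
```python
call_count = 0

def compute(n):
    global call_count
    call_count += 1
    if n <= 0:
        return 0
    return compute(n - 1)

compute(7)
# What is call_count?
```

Linear recursion stepping by 1: 8 calls from n=7 down to ≤0.

Answer: 8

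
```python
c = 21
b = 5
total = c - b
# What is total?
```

Trace:
`c = 21` → c = 21
`b = 5` → b = 5
`total = c - b` → total = 16
So total = 16

Answer: 16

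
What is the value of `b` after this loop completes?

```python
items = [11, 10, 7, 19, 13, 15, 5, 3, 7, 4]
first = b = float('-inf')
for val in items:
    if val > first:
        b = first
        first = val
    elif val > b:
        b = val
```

Second largest (with repeats) in [11, 10, 7, 19, 13, 15, 5, 3, 7, 4]
`b` takes the values: -inf → 10 → 11 → 13 → 15

Answer: 15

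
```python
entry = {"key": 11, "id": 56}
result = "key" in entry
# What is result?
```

Trace:
`entry = {"key": 11, "id": 56}` → entry = {'key': 11, 'id': 56}
`result = "key" in entry` → result = True
So result = True

Answer: True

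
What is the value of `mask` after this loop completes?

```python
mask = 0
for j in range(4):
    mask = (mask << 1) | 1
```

Build 4 consecutive 1-bits: 0b1111
`mask` takes the values: 0 → 1 → 3 → 7 → 15

Answer: 15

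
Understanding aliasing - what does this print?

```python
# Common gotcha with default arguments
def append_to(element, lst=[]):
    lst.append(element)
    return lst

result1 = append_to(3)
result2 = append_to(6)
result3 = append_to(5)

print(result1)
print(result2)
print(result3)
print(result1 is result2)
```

Key concept: mutable default argument gotcha.
Step by step:
`result1 = append_to(3)` → result1 = [3]
`result2 = append_to(6)` → result1 = [3, 6] (same object as result2); result2 = [3, 6] (same object as result1)
`result3 = append_to(5)` → result1 = [3, 6, 5] (same object as result2, result3); result2 = [3, 6, 5] (same object as result1, result3); result3 = [3, 6, 5] (same object as result1, result2)
`print(result1)` → prints [3, 6, 5]
`print(result2)` → prints [3, 6, 5]
`print(result3)` → prints [3, 6, 5]
`print(result1 is result2)` → prints True

Answer:
[3, 6, 5]
[3, 6, 5]
[3, 6, 5]
True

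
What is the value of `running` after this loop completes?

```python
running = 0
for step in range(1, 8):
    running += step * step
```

Sum of squares 1² to 7² = 140
`running` takes the values: 0 → 1 → 5 → 14 → 30 → 55 → 91 → 140

Answer: 140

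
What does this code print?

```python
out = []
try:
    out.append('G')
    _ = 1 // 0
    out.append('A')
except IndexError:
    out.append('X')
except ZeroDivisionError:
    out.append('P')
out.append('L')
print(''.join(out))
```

Execution trace: 'G' (try body) → 'P' (except ZeroDivisionError) → 'L' (after the try/except). Output: GPL

Answer: GPL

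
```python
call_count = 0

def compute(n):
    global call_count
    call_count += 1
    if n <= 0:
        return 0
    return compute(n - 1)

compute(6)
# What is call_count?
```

Linear recursion stepping by 1: 7 calls from n=6 down to ≤0.

Answer: 7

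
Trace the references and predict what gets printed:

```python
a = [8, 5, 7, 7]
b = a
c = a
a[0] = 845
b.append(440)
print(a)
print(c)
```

Key concept: multiple aliases.
Step by step:
`a = [8, 5, 7, 7]` → a = [8, 5, 7, 7]
`b = a` → b = [8, 5, 7, 7] (same object as a)
`c = a` → c = [8, 5, 7, 7] (same object as a, b)
`a[0] = 845` → a = [845, 5, 7, 7] (same object as b, c); b = [845, 5, 7, 7] (same object as a, c); c = [845, 5, 7, 7] (same object as a, b)
`b.append(440)` → a = [845, 5, 7, 7, 440] (same object as b, c); b = [845, 5, 7, 7, 440] (same object as a, c); c = [845, 5, 7, 7, 440] (same object as a, b)
`print(a)` → prints [845, 5, 7, 7, 440]
`print(c)` → prints [845, 5, 7, 7, 440]

Answer:
[845, 5, 7, 7, 440]
[845, 5, 7, 7, 440]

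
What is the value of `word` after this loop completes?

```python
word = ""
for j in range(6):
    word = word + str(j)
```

Concatenate digits 0 to 5
`word` takes the values: "" → "0" → "01" → "012" → "0123" → "01234" → "012345"

Answer: "012345"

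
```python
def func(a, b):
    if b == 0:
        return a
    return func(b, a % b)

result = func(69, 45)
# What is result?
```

func(69, 45) -> func(45, 24) -> func(24, 21) -> func(21, 3) -> func(3, 0) -> 3

Answer: 3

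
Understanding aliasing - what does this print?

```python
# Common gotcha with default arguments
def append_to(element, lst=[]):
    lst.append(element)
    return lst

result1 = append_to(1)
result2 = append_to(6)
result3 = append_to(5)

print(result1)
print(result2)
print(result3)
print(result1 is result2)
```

Key concept: mutable default argument gotcha.
Step by step:
`result1 = append_to(1)` → result1 = [1]
`result2 = append_to(6)` → result1 = [1, 6] (same object as result2); result2 = [1, 6] (same object as result1)
`result3 = append_to(5)` → result1 = [1, 6, 5] (same object as result2, result3); result2 = [1, 6, 5] (same object as result1, result3); result3 = [1, 6, 5] (same object as result1, result2)
`print(result1)` → prints [1, 6, 5]
`print(result2)` → prints [1, 6, 5]
`print(result3)` → prints [1, 6, 5]
`print(result1 is result2)` → prints True

Answer:
[1, 6, 5]
[1, 6, 5]
[1, 6, 5]
True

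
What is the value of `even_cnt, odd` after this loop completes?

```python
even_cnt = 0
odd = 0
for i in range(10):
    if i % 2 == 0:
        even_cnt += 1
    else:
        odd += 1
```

Count evens and odds in range(10)
`even_cnt, odd` takes the values: (0, 0) → (1, 0) → (1, 1) → (2, 1) → (2, 2) → (3, 2) → (3, 3) → (4, 3) → (4, 4) → (5, 4) → (5, 5)

Answer: 5, 5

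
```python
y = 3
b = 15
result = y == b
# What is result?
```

Trace:
`y = 3` → y = 3
`b = 15` → b = 15
`result = y == b` → result = False
So result = False

Answer: False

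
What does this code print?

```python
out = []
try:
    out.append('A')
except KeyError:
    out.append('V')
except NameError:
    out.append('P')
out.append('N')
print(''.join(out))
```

Execution trace: 'A' (try body, no exception) → 'N' (after the try/except). Output: AN

Answer: AN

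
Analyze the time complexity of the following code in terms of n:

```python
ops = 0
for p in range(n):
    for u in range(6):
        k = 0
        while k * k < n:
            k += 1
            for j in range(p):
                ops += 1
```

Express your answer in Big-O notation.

Each loop level contributes: n × 1 × √n × n. Multiplying the contributions gives O(n^2√n).

Answer: O(n^2√n)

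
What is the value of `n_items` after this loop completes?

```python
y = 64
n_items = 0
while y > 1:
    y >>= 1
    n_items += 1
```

Count right shifts until 1
`n_items` takes the values: 0 → 1 → 2 → 3 → 4 → 5 → 6

Answer: 6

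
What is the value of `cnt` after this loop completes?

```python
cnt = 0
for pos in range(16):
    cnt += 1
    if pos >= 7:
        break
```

Loop breaks when pos reaches 7, cnt is 8
`cnt` takes the values: 0 → 1 → 2 → 3 → 4 → 5 → 6 → 7 → 8

Answer: 8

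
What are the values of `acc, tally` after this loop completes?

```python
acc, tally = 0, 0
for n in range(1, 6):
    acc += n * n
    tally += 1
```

Sum of squares and count
`acc, tally` takes the values: (0, 0) → (1, 0) → (1, 1) → (5, 1) → (5, 2) → (14, 2) → (14, 3) → (30, 3) → (30, 4) → (55, 4) → (55, 5)

Answer: 55, 5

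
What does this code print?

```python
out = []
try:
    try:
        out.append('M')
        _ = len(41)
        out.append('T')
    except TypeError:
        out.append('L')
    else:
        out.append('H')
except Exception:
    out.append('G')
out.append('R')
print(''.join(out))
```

Execution trace: 'M' (inner try body) → 'L' (inner except TypeError) → 'R' (after the try/except). Output: MLR

Answer: MLR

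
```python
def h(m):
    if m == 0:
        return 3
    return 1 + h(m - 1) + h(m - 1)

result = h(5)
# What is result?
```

h(m) = 1 + 2·h(m-1), h(0)=3. Closed form: (3+1)·2^5 - 1 = 127.

Answer: 127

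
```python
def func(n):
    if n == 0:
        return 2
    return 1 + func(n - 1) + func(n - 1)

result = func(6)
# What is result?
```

func(n) = 1 + 2·func(n-1), func(0)=2. Closed form: (2+1)·2^6 - 1 = 191.

Answer: 191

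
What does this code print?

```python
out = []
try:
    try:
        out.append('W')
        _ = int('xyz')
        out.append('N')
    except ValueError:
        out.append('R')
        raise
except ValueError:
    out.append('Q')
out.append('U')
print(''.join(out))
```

Execution trace: 'W' (inner try body) → 'R' (inner except ValueError) → 'Q' (outer except ValueError) → 'U' (after the try/except). Output: WRQU

Answer: WRQU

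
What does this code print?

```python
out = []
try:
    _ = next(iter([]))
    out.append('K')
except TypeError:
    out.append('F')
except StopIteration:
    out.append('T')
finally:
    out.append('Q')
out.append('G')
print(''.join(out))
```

Execution trace: 'T' (except StopIteration) → 'Q' (finally) → 'G' (after the try/except). Output: TQG

Answer: TQG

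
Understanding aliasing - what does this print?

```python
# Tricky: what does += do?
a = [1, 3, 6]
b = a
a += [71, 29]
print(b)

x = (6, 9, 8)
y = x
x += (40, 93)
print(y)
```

Key concept: += behavior differs for mutable vs immutable.
Step by step:
`a = [1, 3, 6]` → a = [1, 3, 6]
`b = a` → b = [1, 3, 6] (same object as a)
`a += [71, 29]` → a = [1, 3, 6, 71, 29] (same object as b); b = [1, 3, 6, 71, 29] (same object as a)
`print(b)` → prints [1, 3, 6, 71, 29]
`x = (6, 9, 8)` → x = (6, 9, 8)
`y = x` → y = (6, 9, 8)
`x += (40, 93)` → x = (6, 9, 8, 40, 93)
`print(y)` → prints (6, 9, 8)

Answer:
[1, 3, 6, 71, 29]
(6, 9, 8)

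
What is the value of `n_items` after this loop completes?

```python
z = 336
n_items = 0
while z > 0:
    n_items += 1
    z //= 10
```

Count digits by repeated division by 10
`n_items` takes the values: 0 → 1 → 2 → 3

Answer: 3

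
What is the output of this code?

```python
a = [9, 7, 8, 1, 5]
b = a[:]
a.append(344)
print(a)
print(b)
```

Key concept: slice [:] creates copy.
Step by step:
`a = [9, 7, 8, 1, 5]` → a = [9, 7, 8, 1, 5]
`b = a[:]` → b = [9, 7, 8, 1, 5]
`a.append(344)` → a = [9, 7, 8, 1, 5, 344]
`print(a)` → prints [9, 7, 8, 1, 5, 344]
`print(b)` → prints [9, 7, 8, 1, 5]

Answer:
[9, 7, 8, 1, 5, 344]
[9, 7, 8, 1, 5]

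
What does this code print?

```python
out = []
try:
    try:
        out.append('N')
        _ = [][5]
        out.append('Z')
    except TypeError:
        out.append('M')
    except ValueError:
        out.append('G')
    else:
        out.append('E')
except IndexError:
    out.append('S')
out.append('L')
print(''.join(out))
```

Execution trace: 'N' (try body) → 'S' (outer except IndexError) → 'L' (after the try/except). Output: NSL

Answer: NSL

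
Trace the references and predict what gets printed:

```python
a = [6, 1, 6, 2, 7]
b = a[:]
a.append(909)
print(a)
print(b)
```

Key concept: slice [:] creates copy.
Step by step:
`a = [6, 1, 6, 2, 7]` → a = [6, 1, 6, 2, 7]
`b = a[:]` → b = [6, 1, 6, 2, 7]
`a.append(909)` → a = [6, 1, 6, 2, 7, 909]
`print(a)` → prints [6, 1, 6, 2, 7, 909]
`print(b)` → prints [6, 1, 6, 2, 7]

Answer:
[6, 1, 6, 2, 7, 909]
[6, 1, 6, 2, 7]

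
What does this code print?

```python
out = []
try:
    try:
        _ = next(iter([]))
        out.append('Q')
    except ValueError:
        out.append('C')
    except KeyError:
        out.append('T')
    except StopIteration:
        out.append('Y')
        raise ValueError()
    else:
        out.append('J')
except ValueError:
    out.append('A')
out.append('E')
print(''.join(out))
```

Execution trace: 'Y' (inner except StopIteration) → 'A' (outer except ValueError) → 'E' (after the try/except). Output: YAE

Answer: YAE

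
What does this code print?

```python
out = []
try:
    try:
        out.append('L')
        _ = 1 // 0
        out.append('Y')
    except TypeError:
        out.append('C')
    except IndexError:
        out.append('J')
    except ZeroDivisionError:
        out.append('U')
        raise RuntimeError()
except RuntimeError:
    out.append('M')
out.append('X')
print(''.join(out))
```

Execution trace: 'L' (inner try body) → 'U' (inner except ZeroDivisionError) → 'M' (outer except RuntimeError) → 'X' (after the try/except). Output: LUMX

Answer: LUMX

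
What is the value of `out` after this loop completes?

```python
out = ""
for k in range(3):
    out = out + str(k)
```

Concatenate digits 0 to 2
`out` takes the values: "" → "0" → "01" → "012"

Answer: "012"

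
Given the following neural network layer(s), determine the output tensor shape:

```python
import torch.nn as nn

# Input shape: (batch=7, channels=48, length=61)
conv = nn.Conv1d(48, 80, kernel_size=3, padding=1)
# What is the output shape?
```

Input: (7, 48, 61) -> Output: (7, 80, 61)

Answer: (7, 80, 61)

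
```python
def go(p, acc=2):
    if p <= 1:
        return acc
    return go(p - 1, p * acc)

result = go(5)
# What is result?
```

Accumulator trace (n, acc): (5, 2) -> (4, 10) -> (3, 40) -> (2, 120) -> (1, 240) -> return 240

Answer: 240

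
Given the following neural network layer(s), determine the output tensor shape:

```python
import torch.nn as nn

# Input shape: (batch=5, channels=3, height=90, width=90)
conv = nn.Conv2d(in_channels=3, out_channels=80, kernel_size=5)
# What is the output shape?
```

Input: (5, 3, 90, 90) -> Output: (5, 80, 86, 86)

Answer: (5, 80, 86, 86)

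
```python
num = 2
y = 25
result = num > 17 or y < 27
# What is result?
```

Trace:
`num = 2` → num = 2
`y = 25` → y = 25
`result = num > 17 or y < 27` → result = True
So result = True

Answer: True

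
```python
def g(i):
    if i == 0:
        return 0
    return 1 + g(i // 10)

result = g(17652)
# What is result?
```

Count of digits of 17652: 5

Answer: 5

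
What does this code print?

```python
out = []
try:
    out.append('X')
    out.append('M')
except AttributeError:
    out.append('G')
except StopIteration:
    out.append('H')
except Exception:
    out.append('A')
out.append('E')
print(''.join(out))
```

Execution trace: 'X' (try body) → 'M' (try body, no exception) → 'E' (after the try/except). Output: XME

Answer: XME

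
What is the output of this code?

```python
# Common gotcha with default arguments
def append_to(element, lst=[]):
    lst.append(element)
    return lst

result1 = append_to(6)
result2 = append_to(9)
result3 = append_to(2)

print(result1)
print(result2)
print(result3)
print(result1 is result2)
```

Key concept: mutable default argument gotcha.
Step by step:
`result1 = append_to(6)` → result1 = [6]
`result2 = append_to(9)` → result1 = [6, 9] (same object as result2); result2 = [6, 9] (same object as result1)
`result3 = append_to(2)` → result1 = [6, 9, 2] (same object as result2, result3); result2 = [6, 9, 2] (same object as result1, result3); result3 = [6, 9, 2] (same object as result1, result2)
`print(result1)` → prints [6, 9, 2]
`print(result2)` → prints [6, 9, 2]
`print(result3)` → prints [6, 9, 2]
`print(result1 is result2)` → prints True

Answer:
[6, 9, 2]
[6, 9, 2]
[6, 9, 2]
True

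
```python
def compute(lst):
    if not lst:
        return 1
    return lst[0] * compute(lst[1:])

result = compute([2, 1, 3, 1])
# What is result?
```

Product over [2, 1, 3, 1] = 2 * 1 * 3 * 1 = 6

Answer: 6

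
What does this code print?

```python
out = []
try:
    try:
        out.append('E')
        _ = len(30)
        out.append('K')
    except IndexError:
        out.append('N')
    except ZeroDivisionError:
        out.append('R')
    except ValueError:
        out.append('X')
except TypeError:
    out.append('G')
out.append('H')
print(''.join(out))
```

Execution trace: 'E' (try body) → 'G' (outer except TypeError) → 'H' (after the try/except). Output: EGH

Answer: EGH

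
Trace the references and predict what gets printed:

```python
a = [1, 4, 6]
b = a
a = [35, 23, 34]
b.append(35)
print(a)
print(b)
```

Key concept: rebinding vs mutation: a is rebound to a new list, b still points at the original.
Step by step:
`a = [1, 4, 6]` → a = [1, 4, 6]
`b = a` → b = [1, 4, 6] (same object as a)
`a = [35, 23, 34]` → a = [35, 23, 34]
`b.append(35)` → b = [1, 4, 6, 35]
`print(a)` → prints [35, 23, 34]
`print(b)` → prints [1, 4, 6, 35]

Answer:
[35, 23, 34]
[1, 4, 6, 35]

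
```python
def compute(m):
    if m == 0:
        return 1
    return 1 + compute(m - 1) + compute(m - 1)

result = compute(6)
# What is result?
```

compute(m) = 1 + 2·compute(m-1), compute(0)=1. Closed form: (1+1)·2^6 - 1 = 127.

Answer: 127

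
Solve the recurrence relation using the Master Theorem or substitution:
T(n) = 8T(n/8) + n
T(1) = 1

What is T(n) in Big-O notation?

By Master Theorem: a=8, b=8, f(n)=n. Since log_8(8) = 1 and f(n) = Θ(n^1), Case 2 applies. T(n) = O(n log n).

Answer: O(n log n)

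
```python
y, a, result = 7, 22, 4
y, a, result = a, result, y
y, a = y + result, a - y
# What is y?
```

Trace:
`y, a, result = 7, 22, 4` → y = 7; a = 22; result = 4
`y, a, result = a, result, y` → y = 22; a = 4; result = 7
`y, a = y + result, a - y` → y = 29; a = -18
So y = 29

Answer: 29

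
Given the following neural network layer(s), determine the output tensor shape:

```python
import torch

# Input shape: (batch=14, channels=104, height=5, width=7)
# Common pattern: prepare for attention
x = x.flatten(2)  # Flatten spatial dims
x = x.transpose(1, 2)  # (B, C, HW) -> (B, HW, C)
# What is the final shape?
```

Input: (14, 104, 5, 7) -> after flatten(2): (14, 104, 35) -> Output: (14, 35, 104)

Answer: (14, 35, 104)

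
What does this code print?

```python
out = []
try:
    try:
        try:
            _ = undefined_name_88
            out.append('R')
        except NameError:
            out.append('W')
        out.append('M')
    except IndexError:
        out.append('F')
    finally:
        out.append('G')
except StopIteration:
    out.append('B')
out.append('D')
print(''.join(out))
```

Execution trace: 'W' (inner except NameError) → 'M' (try body, no exception) → 'G' (finally) → 'D' (after the try/except). Output: WMGD

Answer: WMGD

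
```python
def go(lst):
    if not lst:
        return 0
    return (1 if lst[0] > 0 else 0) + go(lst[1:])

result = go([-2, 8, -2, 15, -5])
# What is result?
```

Count of positive elements in [-2, 8, -2, 15, -5] = 2

Answer: 2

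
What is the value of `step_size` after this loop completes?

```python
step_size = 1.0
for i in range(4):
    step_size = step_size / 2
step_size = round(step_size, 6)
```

Halving LR 4 times: 1 / 2^4
`step_size` takes the values: 1.0 → 0.5 → 0.25 → 0.125 → 0.0625

Answer: 0.0625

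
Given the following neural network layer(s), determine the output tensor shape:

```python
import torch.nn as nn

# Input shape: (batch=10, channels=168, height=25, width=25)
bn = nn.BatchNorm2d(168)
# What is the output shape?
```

Input: (10, 168, 25, 25) -> Output: (10, 168, 25, 25)

Answer: (10, 168, 25, 25)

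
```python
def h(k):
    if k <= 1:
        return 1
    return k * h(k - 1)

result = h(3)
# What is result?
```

h(3) = 3 * 2 * 1 = 6

Answer: 6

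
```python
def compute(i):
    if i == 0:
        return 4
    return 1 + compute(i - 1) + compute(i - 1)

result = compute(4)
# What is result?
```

compute(i) = 1 + 2·compute(i-1), compute(0)=4. Closed form: (4+1)·2^4 - 1 = 79.

Answer: 79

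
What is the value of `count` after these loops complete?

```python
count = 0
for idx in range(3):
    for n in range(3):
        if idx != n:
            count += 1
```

3² - 3 (exclude diagonal)
`count` takes the values: 0 → 1 → 2 → 3 → 4 → 5 → 6

Answer: 6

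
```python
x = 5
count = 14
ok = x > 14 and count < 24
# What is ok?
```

Trace:
`x = 5` → x = 5
`count = 14` → count = 14
`ok = x > 14 and count < 24` → ok = False
So ok = False

Answer: False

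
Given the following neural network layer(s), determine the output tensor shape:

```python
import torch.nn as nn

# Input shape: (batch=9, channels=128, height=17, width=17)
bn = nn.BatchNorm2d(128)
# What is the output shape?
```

Input: (9, 128, 17, 17) -> Output: (9, 128, 17, 17)

Answer: (9, 128, 17, 17)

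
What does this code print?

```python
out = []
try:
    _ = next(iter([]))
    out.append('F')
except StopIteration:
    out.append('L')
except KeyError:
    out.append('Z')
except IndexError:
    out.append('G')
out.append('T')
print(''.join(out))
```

Execution trace: 'L' (except StopIteration) → 'T' (after the try/except). Output: LT

Answer: LT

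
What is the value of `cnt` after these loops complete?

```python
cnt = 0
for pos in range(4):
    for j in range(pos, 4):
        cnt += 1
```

Upper triangle: 4 + 3 + ... + 1
`cnt` takes the values: 0 → 1 → 2 → 3 → 4 → 5 → 6 → 7 → 8 → 9 → 10

Answer: 10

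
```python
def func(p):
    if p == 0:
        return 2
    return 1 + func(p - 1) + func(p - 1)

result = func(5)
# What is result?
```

func(p) = 1 + 2·func(p-1), func(0)=2. Closed form: (2+1)·2^5 - 1 = 95.

Answer: 95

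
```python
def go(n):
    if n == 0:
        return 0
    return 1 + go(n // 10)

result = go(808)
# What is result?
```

Count of digits of 808: 3

Answer: 3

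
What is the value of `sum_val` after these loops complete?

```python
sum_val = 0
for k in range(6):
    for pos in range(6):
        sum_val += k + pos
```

Sum of all k+pos for k,pos in 6x6
`sum_val` takes the values: 0 → 1 → 3 → 6 → 10 → 15 → 16 → 18 → 21 → 25 → 30 → 36 → 38 → 41 → 45 → 50 → 56 → 63 → 66 → 70 → 75 → 81 → 88 → 96 → 100 → 105 → 111 → 118 → 126 → 135 → 140 → 146 → 153 → 161 → 170 → 180

Answer: 180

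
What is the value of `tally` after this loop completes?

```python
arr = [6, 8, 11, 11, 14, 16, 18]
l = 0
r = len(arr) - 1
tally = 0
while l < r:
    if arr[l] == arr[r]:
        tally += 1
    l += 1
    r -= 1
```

Count matching pairs from ends
`tally` takes the values: 0

Answer: 0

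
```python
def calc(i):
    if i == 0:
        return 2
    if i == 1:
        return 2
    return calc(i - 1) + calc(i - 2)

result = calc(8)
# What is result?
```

Build up from base cases: calc(0)=2, calc(1)=2, calc(2)=4, calc(3)=6, calc(4)=10, calc(5)=16, calc(6)=26, ..., calc(8)=68

Answer: 68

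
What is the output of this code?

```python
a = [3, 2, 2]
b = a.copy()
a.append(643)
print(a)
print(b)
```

Key concept: list.copy() creates independent copy.
Step by step:
`a = [3, 2, 2]` → a = [3, 2, 2]
`b = a.copy()` → b = [3, 2, 2]
`a.append(643)` → a = [3, 2, 2, 643]
`print(a)` → prints [3, 2, 2, 643]
`print(b)` → prints [3, 2, 2]

Answer:
[3, 2, 2, 643]
[3, 2, 2]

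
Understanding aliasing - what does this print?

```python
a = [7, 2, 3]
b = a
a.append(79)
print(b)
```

Key concept: basic list aliasing.
Step by step:
`a = [7, 2, 3]` → a = [7, 2, 3]
`b = a` → b = [7, 2, 3] (same object as a)
`a.append(79)` → a = [7, 2, 3, 79] (same object as b); b = [7, 2, 3, 79] (same object as a)
`print(b)` → prints [7, 2, 3, 79]

Answer: [7, 2, 3, 79]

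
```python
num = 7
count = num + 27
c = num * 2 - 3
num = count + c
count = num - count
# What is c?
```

Trace:
`num = 7` → num = 7
`count = num + 27` → count = 34
`c = num * 2 - 3` → c = 11
`num = count + c` → num = 45
`count = num - count` → count = 11
So c = 11

Answer: 11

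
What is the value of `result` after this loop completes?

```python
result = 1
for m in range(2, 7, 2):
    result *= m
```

Product of even numbers 2 to 6
`result` takes the values: 1 → 2 → 8 → 48

Answer: 48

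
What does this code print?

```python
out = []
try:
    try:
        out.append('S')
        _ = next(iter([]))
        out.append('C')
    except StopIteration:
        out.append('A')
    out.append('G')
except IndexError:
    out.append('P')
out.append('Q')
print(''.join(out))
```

Execution trace: 'S' (inner try body) → 'A' (inner except StopIteration) → 'G' (try body, no exception) → 'Q' (after the try/except). Output: SAGQ

Answer: SAGQ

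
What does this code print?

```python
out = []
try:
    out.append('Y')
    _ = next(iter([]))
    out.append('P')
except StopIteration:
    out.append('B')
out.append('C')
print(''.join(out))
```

Execution trace: 'Y' (try body) → 'B' (except StopIteration) → 'C' (after the try/except). Output: YBC

Answer: YBC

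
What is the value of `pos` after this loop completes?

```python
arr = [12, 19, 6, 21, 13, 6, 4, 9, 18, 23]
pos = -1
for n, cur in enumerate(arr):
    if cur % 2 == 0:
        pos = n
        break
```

First even number index in [12, 19, 6, 21, 13, 6, 4, 9, 18, 23]
`pos` takes the values: -1 → 0

Answer: 0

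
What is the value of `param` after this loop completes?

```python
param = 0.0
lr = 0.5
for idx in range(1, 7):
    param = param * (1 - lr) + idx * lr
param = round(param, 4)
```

Moving average with lr=0.5
`param` takes the values: 0.0 → 0.5 → 1.25 → 2.125 → 3.0625 → 4.03125 → 5.015625 → 5.0156

Answer: 5.0156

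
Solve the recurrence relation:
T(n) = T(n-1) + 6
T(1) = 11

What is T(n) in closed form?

Unrolling: T(n) = T(1) + 6·(n-1) = 11 + 6(n-1) = 6n + 5.

Answer: T(n) = 6n + 5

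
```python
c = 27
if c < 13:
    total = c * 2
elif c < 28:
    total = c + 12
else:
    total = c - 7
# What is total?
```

Trace:
`c = 27` → c = 27
`if c < 13: ...` → c < 13 is False, c < 28 is True → total = 39
So total = 39

Answer: 39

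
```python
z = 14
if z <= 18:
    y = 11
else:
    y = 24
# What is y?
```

Trace:
`z = 14` → z = 14
`if z <= 18: ...` → z <= 18 is True → y = 11
So y = 11

Answer: 11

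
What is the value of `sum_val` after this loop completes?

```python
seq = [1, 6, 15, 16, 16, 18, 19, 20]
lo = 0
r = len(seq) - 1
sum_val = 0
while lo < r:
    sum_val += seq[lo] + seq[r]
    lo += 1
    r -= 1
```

Sum of pairs from ends
`sum_val` takes the values: 0 → 21 → 46 → 79 → 111

Answer: 111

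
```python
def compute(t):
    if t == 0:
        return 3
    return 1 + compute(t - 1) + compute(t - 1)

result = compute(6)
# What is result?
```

compute(t) = 1 + 2·compute(t-1), compute(0)=3. Closed form: (3+1)·2^6 - 1 = 255.

Answer: 255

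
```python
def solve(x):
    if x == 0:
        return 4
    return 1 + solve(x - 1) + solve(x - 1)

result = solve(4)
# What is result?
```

solve(x) = 1 + 2·solve(x-1), solve(0)=4. Closed form: (4+1)·2^4 - 1 = 79.

Answer: 79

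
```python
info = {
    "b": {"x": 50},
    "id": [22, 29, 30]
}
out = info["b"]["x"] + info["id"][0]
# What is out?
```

Trace:
`info = { ...` → info = {'b': {'x': 50}, 'id': [22, 29, 30]}
`out = info["b"]["x"] + info["id"][0]` → out = 72
So out = 72

Answer: 72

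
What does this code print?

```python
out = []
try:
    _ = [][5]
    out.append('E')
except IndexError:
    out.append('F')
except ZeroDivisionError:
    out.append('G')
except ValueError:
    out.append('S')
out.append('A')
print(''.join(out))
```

Execution trace: 'F' (except IndexError) → 'A' (after the try/except). Output: FA

Answer: FA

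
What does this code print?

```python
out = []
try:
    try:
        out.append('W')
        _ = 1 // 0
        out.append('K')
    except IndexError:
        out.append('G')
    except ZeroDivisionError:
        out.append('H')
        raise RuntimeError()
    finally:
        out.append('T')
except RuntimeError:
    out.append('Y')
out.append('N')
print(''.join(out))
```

Execution trace: 'W' (inner try body) → 'H' (inner except ZeroDivisionError) → 'T' (inner finally) → 'Y' (outer except RuntimeError) → 'N' (after the try/except). Output: WHTYN

Answer: WHTYN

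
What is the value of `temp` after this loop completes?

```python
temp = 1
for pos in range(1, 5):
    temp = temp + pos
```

Start at 1, add 1 through 4
`temp` takes the values: 1 → 2 → 4 → 7 → 11

Answer: 11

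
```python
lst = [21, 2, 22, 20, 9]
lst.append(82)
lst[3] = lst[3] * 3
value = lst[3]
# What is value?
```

Trace:
`lst = [21, 2, 22, 20, 9]` → lst = [21, 2, 22, 20, 9]
`lst.append(82)` → lst = [21, 2, 22, 20, 9, 82]
`lst[3] = lst[3] * 3` → lst = [21, 2, 22, 60, 9, 82]
`value = lst[3]` → value = 60
So value = 60

Answer: 60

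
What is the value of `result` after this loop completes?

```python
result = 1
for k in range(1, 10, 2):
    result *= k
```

Product of 1, 3, 5, ... up to 9
`result` takes the values: 1 → 3 → 15 → 105 → 945

Answer: 945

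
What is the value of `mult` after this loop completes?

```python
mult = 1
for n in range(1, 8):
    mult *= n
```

7! = 5040
`mult` takes the values: 1 → 2 → 6 → 24 → 120 → 720 → 5040

Answer: 5040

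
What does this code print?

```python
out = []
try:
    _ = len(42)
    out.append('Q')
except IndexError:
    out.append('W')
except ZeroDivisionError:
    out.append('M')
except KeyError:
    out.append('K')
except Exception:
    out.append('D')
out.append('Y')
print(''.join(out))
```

Execution trace: 'D' (except Exception) → 'Y' (after the try/except). Output: DY

Answer: DY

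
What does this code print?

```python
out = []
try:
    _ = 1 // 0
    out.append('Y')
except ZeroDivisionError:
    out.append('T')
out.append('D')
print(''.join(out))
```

Execution trace: 'T' (except ZeroDivisionError) → 'D' (after the try/except). Output: TD

Answer: TD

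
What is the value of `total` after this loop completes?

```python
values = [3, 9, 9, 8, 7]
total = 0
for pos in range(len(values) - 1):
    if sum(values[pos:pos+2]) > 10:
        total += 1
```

Count windows with sum > 10
`total` takes the values: 0 → 1 → 2 → 3 → 4

Answer: 4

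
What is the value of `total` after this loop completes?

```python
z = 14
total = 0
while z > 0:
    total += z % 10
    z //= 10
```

Sum digits of 14
`total` takes the values: 0 → 4 → 5

Answer: 5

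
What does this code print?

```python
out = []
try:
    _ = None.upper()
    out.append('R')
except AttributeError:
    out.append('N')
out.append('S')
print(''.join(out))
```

Execution trace: 'N' (except AttributeError) → 'S' (after the try/except). Output: NS

Answer: NS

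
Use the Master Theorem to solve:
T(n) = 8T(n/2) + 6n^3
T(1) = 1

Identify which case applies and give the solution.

a=8, b=2, f(n)=6n^3. log_2(8) = 3. Since c=3 = 3, Case 2 applies: T(n) = Θ(n^log_b(a) · log n) = O(n^3 log n).

Answer: O(n^3 log n) - Case 2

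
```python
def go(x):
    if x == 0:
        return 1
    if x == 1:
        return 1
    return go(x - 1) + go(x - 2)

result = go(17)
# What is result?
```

Build up from base cases: go(0)=1, go(1)=1, go(2)=2, go(3)=3, go(4)=5, go(5)=8, go(6)=13, ..., go(17)=2584

Answer: 2584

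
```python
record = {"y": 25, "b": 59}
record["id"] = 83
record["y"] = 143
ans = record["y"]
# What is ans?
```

Trace:
`record = {"y": 25, "b": 59}` → record = {'y': 25, 'b': 59}
`record["id"] = 83` → record = {'y': 25, 'b': 59, 'id': 83}
`record["y"] = 143` → record = {'y': 143, 'b': 59, 'id': 83}
`ans = record["y"]` → ans = 143
So ans = 143

Answer: 143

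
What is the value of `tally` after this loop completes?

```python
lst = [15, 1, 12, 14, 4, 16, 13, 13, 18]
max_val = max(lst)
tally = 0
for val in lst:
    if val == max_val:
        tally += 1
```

Count of max value 18 in [15, 1, 12, 14, 4, 16, 13, 13, 18]
`tally` takes the values: 0 → 1

Answer: 1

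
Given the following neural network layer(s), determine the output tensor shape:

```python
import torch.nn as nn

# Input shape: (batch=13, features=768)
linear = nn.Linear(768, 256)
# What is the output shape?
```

Input: (13, 768) -> Output: (13, 256)

Answer: (13, 256)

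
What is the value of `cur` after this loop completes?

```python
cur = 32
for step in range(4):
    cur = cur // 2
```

Halve 4 times: 32 // 2^4 = 2
`cur` takes the values: 32 → 16 → 8 → 4 → 2

Answer: 2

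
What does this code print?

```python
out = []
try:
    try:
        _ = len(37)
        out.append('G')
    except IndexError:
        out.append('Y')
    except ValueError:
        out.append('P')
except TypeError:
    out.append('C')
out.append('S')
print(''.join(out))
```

Execution trace: 'C' (outer except TypeError) → 'S' (after the try/except). Output: CS

Answer: CS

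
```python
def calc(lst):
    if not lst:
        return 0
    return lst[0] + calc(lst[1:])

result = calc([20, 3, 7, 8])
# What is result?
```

20 + 3 + 7 + 8 + 0 = 38

Answer: 38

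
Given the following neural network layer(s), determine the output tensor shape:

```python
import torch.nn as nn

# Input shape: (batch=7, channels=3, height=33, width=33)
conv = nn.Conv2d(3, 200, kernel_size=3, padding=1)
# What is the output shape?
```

Input: (7, 3, 33, 33) -> Output: (7, 200, 33, 33)

Answer: (7, 200, 33, 33)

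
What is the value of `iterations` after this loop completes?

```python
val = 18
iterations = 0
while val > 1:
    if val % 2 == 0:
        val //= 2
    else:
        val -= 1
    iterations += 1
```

Steps to reduce 18 to 1
`iterations` takes the values: 0 → 1 → 2 → 3 → 4 → 5

Answer: 5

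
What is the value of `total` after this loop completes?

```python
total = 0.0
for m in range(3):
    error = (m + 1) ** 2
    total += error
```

Sum of squared losses 1² + 2² + ... + 3²
`total` takes the values: 0.0 → 1.0 → 5.0 → 14.0

Answer: 14.0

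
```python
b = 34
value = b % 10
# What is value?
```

Trace:
`b = 34` → b = 34
`value = b % 10` → value = 4
So value = 4

Answer: 4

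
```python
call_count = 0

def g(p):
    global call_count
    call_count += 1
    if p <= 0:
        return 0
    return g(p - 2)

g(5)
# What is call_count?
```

Linear recursion stepping by 2: 4 calls from p=5 down to ≤0.

Answer: 4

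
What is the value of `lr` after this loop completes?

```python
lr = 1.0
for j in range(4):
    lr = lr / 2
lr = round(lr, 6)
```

Halving LR 4 times: 1 / 2^4
`lr` takes the values: 1.0 → 0.5 → 0.25 → 0.125 → 0.0625

Answer: 0.0625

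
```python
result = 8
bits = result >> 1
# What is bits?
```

Trace:
`result = 8` → result = 8
`bits = result >> 1` → bits = 4
So bits = 4

Answer: 4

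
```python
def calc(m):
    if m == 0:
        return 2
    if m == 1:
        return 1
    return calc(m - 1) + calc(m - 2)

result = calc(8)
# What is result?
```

Build up from base cases: calc(0)=2, calc(1)=1, calc(2)=3, calc(3)=4, calc(4)=7, calc(5)=11, calc(6)=18, ..., calc(8)=47

Answer: 47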